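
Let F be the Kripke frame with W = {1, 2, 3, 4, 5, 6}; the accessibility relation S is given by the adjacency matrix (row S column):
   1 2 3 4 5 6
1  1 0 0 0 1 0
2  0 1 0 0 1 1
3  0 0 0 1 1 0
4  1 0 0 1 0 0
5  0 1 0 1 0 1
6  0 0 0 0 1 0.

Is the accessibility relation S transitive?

Transitive: no — 1 S 5 and 5 S 2, but not 1 S 2.

No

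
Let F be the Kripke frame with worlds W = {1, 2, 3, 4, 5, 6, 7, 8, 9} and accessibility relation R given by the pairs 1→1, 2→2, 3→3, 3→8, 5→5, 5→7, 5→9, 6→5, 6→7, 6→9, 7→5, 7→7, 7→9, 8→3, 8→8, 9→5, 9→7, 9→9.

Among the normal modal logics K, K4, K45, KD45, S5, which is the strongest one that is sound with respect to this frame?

Transitive (axiom 4): yes — every two-step R-path is closed by a direct edge.
Euclidean (axiom 5): yes — any two successors of a common world are R-related.
Serial (axiom D): no — 4 has no R-successor.
Reflexive (axiom T): no — 4 is not related to itself.
So F validates K, K4, K45; KD45 would additionally require R to be serial. The strongest is K45.

K45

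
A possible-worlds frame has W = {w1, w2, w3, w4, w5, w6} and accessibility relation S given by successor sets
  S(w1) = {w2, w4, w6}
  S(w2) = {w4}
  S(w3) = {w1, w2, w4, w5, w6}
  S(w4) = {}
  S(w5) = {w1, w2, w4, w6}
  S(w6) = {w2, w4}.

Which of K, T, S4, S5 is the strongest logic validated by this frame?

Reflexive (axiom T): no — w1 is not related to itself.
Transitive (axiom 4): yes — every two-step S-path is closed by a direct edge.
Euclidean (axiom 5): no — w1 S w2 and w1 S w6, but not w2 S w6.
So F validates K; T would additionally require S to be reflexive. The strongest is K.

K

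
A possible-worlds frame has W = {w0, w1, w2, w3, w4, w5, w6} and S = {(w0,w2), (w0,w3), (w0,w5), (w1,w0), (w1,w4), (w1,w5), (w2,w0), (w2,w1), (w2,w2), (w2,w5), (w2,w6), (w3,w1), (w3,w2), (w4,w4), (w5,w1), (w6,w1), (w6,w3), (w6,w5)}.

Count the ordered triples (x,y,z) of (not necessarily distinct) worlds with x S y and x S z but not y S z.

Enumerating: (w0,w2,w3), (w0,w3,w3), (w0,w3,w5), (w0,w5,w2), (w0,w5,w3), (w0,w5,w5), (w1,w0,w0), (w1,w0,w4), (w1,w4,w0), (w1,w4,w5), (w1,w5,w0), (w1,w5,w4), … and 23 more.
Total: 35.

35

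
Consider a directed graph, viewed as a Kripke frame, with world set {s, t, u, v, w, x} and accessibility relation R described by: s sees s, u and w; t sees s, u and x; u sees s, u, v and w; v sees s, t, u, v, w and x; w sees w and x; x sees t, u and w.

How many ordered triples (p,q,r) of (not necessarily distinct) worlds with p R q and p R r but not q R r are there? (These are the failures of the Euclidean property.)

31

Enumerating: (s,w,s), (s,w,u), (t,s,x), (t,u,x), (t,x,s), (t,x,x), (u,s,v), (u,w,s), (u,w,u), (u,w,v), (v,s,t), (v,s,v), … and 19 more.
Total: 31.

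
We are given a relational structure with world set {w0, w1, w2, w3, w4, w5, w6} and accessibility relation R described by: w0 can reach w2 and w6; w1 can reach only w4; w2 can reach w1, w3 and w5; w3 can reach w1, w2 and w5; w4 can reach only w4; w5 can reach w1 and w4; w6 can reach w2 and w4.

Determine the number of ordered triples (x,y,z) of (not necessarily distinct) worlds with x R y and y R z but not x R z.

Enumerating: (w0,w2,w1), (w0,w2,w3), (w0,w2,w5), (w0,w6,w4), (w2,w1,w4), (w2,w3,w2), (w2,w5,w4), (w3,w1,w4), (w3,w2,w3), (w3,w5,w4), (w6,w2,w1), (w6,w2,w3), (w6,w2,w5).

13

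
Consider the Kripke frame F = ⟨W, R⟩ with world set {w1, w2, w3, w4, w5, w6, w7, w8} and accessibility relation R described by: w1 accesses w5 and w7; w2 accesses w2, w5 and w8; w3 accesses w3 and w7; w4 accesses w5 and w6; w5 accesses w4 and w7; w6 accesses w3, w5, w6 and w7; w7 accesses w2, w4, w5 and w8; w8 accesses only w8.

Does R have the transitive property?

No

Transitive: no — w1 R w5 and w5 R w4, but not w1 R w4.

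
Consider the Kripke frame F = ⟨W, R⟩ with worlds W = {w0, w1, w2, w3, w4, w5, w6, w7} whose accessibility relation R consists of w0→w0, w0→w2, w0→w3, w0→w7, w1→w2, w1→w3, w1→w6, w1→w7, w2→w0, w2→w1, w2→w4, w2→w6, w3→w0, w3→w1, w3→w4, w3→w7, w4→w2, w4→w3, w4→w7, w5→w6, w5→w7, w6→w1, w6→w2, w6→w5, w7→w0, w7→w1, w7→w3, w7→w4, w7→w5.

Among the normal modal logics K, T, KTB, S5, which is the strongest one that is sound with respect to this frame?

Reflexive (axiom T): no — w1 is not related to itself.
Symmetric (axiom B): yes — every pair in R has its reverse in R.
Euclidean (axiom 5): no — w0 R w2 and w0 R w3, but not w2 R w3.
So F validates K; T would additionally require R to be reflexive. The strongest is K.

K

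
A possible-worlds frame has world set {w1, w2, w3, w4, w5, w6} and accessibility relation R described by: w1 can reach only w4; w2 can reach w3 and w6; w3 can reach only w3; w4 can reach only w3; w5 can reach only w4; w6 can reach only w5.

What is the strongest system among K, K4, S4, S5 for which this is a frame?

Transitive (axiom 4): no — w1 R w4 and w4 R w3, but not w1 R w3.
Reflexive (axiom T): no — w1 is not related to itself.
Euclidean (axiom 5): no — w2 R w3 and w2 R w6, but not w3 R w6.
So F validates K; K4 would additionally require R to be transitive. The strongest is K.

K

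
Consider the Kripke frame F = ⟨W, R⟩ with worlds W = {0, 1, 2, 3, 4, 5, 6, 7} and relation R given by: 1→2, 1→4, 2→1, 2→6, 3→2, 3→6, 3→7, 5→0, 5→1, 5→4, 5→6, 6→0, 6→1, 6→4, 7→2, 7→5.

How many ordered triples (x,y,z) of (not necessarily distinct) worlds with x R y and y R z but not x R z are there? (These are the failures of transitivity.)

Enumerating: (1,2,1), (1,2,6), (2,1,2), (2,1,4), (2,6,0), (2,6,4), (3,2,1), (3,6,0), (3,6,1), (3,6,4), (3,7,5), (5,1,2), … and 7 more.
Total: 19.

19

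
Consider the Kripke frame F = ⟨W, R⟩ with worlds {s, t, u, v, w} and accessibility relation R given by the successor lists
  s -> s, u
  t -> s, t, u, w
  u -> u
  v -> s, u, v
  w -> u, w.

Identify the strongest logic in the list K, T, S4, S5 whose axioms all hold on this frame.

Reflexive (axiom T): yes — every world is R-related to itself.
Transitive (axiom 4): yes — every two-step R-path is closed by a direct edge.
Euclidean (axiom 5): no — t R s and t R w, but not s R w.
So F validates K, T, S4; S5 would additionally require R to be Euclidean. The strongest is S4.

S4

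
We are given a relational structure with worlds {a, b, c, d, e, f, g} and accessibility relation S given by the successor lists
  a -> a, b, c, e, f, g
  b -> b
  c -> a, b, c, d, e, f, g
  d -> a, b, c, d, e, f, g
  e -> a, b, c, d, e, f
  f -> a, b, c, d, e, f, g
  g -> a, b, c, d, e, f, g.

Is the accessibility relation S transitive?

No

Transitive: no — a S c and c S d, but not a S d.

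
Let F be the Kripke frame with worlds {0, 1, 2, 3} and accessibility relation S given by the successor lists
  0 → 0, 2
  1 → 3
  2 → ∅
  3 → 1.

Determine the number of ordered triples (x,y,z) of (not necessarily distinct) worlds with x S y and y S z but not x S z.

2

Enumerating: (1,3,1), (3,1,3).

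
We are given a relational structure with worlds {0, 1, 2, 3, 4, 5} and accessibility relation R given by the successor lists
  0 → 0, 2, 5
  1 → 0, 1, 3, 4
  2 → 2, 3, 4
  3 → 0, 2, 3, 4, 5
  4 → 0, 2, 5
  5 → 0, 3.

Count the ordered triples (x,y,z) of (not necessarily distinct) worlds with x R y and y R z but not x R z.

Enumerating: (0,2,3), (0,2,4), (0,5,3), (1,0,2), (1,0,5), (1,3,2), (1,3,5), (1,4,2), (1,4,5), (2,3,0), (2,3,5), (2,4,0), … and 9 more.
Total: 21.

21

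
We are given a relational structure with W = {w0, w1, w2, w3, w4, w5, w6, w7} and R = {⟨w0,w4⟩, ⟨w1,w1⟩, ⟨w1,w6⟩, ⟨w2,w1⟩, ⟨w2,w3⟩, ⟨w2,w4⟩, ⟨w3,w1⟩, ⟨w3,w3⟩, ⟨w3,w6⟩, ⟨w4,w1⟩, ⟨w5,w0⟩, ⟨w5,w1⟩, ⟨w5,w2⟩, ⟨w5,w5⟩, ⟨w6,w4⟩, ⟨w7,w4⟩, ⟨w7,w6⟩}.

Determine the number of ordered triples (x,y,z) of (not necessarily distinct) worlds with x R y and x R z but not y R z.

Enumerating: (w0,w4,w4), (w1,w6,w1), (w1,w6,w6), (w2,w1,w3), (w2,w1,w4), (w2,w3,w4), (w2,w4,w3), (w2,w4,w4), (w3,w1,w3), (w3,w6,w1), (w3,w6,w3), (w3,w6,w6), … and 14 more.
Total: 26.

26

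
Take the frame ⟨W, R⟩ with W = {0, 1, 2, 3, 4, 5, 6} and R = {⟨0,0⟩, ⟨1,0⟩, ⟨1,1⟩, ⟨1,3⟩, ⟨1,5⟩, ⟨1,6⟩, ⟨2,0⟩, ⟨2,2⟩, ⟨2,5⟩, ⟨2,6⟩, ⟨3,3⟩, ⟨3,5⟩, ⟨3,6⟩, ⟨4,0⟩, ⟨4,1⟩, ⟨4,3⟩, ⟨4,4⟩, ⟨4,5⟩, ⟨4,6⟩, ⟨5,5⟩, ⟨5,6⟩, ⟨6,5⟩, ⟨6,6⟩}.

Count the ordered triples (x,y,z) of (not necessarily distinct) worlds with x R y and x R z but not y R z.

38

Enumerating: (1,0,1), (1,0,3), (1,0,5), (1,0,6), (1,3,0), (1,3,1), (1,5,0), (1,5,1), (1,5,3), (1,6,0), (1,6,1), (1,6,3), … and 26 more.
Total: 38.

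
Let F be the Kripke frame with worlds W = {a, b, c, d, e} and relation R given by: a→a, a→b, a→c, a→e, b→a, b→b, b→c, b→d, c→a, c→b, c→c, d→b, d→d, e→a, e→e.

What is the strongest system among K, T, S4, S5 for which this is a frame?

Reflexive (axiom T): yes — every world is R-related to itself.
Transitive (axiom 4): no — a R b and b R d, but not a R d.
Euclidean (axiom 5): no — a R b and a R e, but not b R e.
So F validates K, T; S4 would additionally require R to be transitive. The strongest is T.

T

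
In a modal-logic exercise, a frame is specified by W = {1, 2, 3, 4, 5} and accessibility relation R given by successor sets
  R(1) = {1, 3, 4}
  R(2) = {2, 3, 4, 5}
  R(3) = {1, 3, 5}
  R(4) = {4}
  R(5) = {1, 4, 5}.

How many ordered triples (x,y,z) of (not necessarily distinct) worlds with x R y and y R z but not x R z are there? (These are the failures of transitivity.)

Enumerating: (1,3,5), (2,3,1), (2,5,1), (3,1,4), (3,5,4), (5,1,3).

6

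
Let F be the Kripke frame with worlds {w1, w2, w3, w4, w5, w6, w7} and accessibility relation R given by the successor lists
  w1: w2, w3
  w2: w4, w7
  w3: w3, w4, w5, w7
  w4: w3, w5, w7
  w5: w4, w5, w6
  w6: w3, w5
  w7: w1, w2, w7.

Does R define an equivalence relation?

No

Reflexive: no — w1 is not related to itself.
Symmetric: no — w1 R w2 but not w2 R w1.
Transitive: no — w1 R w2 and w2 R w4, but not w1 R w4.
So R is not an equivalence relation.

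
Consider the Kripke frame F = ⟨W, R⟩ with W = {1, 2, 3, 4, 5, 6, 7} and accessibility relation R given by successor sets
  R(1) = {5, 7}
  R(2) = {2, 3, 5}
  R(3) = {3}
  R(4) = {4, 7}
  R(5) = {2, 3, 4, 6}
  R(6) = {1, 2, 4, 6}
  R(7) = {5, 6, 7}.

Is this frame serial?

Serial: yes — every world has a successor (e.g. 1 R 5).

Yes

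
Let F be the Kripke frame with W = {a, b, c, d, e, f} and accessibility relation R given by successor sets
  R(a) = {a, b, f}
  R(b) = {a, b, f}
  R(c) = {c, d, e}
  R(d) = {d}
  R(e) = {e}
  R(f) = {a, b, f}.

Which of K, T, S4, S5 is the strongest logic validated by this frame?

Reflexive (axiom T): yes — every world is R-related to itself.
Transitive (axiom 4): yes — every two-step R-path is closed by a direct edge.
Euclidean (axiom 5): no — c R d and c R e, but not d R e.
So F validates K, T, S4; S5 would additionally require R to be Euclidean. The strongest is S4.

S4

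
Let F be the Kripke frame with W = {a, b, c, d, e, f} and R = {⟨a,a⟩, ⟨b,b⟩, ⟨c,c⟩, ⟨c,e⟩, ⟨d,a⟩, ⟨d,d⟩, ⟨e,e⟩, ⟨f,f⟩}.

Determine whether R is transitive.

Transitive: yes — every two-step R-path is closed by a direct edge.

Yes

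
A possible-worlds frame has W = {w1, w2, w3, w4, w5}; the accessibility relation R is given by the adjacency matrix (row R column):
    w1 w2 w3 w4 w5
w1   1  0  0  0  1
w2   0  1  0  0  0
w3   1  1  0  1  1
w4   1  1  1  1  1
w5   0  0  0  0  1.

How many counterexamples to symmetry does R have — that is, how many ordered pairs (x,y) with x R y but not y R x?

7

Enumerating: (w1,w5), (w3,w1), (w3,w2), (w3,w5), (w4,w1), (w4,w2), (w4,w5).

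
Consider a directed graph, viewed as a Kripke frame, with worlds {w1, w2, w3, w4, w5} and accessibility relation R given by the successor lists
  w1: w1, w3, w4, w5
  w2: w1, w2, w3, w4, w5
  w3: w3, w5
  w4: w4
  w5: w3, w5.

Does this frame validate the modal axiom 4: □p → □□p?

Yes

Axiom 4 corresponds to the accessibility relation being transitive.
Transitive: yes — every two-step R-path is closed by a direct edge.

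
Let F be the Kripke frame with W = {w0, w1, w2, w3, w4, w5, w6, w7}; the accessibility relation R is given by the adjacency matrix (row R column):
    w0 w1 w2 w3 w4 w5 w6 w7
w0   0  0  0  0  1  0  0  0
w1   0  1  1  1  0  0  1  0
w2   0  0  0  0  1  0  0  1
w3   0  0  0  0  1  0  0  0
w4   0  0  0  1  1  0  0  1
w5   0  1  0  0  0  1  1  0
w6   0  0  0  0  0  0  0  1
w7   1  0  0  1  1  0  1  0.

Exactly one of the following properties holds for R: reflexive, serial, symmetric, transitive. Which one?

Reflexive: no — w0 is not related to itself.
Serial: yes — every world has a successor (e.g. w0 R w4).
Symmetric: no — w0 R w4 but not w4 R w0.
Transitive: no — w0 R w4 and w4 R w3, but not w0 R w3.
Only serial holds.

serial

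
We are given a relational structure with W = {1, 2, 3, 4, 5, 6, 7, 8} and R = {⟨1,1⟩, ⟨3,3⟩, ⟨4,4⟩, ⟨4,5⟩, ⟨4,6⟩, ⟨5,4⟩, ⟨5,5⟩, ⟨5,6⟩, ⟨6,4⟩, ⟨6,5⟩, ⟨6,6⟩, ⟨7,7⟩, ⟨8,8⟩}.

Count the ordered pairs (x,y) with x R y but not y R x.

0

R is symmetric; there are no such tuples.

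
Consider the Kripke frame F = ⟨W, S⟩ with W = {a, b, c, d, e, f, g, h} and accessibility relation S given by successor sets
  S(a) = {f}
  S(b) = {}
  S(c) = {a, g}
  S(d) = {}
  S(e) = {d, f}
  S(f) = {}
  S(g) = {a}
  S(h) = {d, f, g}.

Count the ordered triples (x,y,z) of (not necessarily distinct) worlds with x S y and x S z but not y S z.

Enumerating: (a,f,f), (c,a,a), (c,a,g), (c,g,g), (e,d,d), (e,d,f), (e,f,d), (e,f,f), (g,a,a), (h,d,d), (h,d,f), (h,d,g), (h,f,d), (h,f,f), (h,f,g), (h,g,d), (h,g,f), (h,g,g).

18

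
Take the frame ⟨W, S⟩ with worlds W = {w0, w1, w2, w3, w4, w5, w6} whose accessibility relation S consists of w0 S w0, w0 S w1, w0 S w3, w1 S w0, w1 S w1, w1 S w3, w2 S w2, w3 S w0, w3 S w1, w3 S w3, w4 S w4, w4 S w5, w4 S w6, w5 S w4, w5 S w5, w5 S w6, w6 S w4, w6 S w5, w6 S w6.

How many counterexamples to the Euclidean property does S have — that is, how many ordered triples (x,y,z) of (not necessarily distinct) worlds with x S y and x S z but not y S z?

0

S is Euclidean; there are no such tuples.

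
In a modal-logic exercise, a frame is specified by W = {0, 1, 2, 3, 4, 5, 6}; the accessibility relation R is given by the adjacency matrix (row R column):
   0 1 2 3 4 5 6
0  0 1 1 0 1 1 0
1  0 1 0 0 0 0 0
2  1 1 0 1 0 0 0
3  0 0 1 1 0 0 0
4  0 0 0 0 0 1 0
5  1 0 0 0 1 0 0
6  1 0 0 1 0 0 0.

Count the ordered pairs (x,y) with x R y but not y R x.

Enumerating: (0,1), (0,4), (2,1), (6,0), (6,3).

5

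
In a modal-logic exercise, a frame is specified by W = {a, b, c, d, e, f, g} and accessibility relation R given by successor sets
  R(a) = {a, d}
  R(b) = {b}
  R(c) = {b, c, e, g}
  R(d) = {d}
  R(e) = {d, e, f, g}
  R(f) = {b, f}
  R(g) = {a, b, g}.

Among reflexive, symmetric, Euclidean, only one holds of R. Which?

reflexive

Reflexive: yes — every world is R-related to itself.
Symmetric: no — a R d but not d R a.
Euclidean: no — c R b and c R e, but not b R e.
Only reflexive holds.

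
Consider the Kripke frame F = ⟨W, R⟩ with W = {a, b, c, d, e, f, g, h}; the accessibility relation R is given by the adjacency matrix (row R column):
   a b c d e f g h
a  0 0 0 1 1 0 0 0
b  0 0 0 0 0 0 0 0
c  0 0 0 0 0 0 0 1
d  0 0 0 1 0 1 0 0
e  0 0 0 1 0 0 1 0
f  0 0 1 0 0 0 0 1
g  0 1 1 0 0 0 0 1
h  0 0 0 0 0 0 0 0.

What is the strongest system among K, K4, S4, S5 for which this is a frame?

K

Transitive (axiom 4): no — a R d and d R f, but not a R f.
Reflexive (axiom T): no — a is not related to itself.
Euclidean (axiom 5): no — a R d and a R e, but not d R e.
So F validates K; K4 would additionally require R to be transitive. The strongest is K.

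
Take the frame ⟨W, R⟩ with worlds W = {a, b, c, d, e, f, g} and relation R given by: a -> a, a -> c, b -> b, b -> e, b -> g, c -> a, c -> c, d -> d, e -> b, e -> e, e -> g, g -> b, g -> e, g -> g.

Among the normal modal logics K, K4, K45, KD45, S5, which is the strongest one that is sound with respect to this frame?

K45

Transitive (axiom 4): yes — every two-step R-path is closed by a direct edge.
Euclidean (axiom 5): yes — any two successors of a common world are R-related.
Serial (axiom D): no — f has no R-successor.
Reflexive (axiom T): no — f is not related to itself.
So F validates K, K4, K45; KD45 would additionally require R to be serial. The strongest is K45.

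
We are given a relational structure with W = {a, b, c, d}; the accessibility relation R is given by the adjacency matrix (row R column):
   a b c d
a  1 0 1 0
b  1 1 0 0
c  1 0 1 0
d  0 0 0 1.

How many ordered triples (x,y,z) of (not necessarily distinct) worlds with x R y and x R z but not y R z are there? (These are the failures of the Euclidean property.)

Enumerating: (b,a,b).

1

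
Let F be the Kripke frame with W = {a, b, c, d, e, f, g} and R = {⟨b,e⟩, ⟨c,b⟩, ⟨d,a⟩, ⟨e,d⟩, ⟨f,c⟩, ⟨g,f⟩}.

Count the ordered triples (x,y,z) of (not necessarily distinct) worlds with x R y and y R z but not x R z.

Enumerating: (b,e,d), (c,b,e), (e,d,a), (f,c,b), (g,f,c).

5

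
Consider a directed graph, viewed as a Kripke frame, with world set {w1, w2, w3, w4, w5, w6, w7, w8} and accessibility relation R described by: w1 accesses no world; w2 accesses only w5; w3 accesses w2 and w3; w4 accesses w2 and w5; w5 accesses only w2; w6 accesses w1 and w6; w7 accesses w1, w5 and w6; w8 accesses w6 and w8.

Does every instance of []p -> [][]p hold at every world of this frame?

By correspondence theory, 4 is valid on a frame iff R is transitive.
Transitive: no — w3 R w2 and w2 R w5, but not w3 R w5.

No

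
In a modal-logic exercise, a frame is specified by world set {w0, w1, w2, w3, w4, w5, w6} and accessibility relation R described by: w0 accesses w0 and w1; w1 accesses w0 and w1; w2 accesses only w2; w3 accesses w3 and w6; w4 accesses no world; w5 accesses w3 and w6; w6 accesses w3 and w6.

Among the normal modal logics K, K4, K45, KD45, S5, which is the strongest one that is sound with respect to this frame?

Transitive (axiom 4): yes — every two-step R-path is closed by a direct edge.
Euclidean (axiom 5): yes — any two successors of a common world are R-related.
Serial (axiom D): no — w4 has no R-successor.
Reflexive (axiom T): no — w4 is not related to itself.
So F validates K, K4, K45; KD45 would additionally require R to be serial. The strongest is K45.

K45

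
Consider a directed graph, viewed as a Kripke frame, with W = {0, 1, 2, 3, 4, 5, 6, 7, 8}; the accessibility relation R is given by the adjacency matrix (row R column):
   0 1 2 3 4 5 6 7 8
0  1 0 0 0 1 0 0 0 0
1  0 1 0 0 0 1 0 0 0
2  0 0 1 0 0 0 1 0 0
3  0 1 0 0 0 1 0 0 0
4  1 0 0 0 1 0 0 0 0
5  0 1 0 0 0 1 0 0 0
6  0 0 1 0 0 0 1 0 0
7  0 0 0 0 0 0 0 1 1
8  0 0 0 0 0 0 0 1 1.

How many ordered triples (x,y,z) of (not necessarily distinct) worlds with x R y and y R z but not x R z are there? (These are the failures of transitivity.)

0

R is transitive; there are no such tuples.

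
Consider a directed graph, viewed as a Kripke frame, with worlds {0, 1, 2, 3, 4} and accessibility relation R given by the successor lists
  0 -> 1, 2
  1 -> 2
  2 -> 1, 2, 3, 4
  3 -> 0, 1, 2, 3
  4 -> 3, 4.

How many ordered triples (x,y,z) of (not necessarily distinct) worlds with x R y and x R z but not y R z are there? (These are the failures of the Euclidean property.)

Enumerating: (0,1,1), (2,1,1), (2,1,3), (2,1,4), (2,3,4), (2,4,1), (2,4,2), (3,0,0), (3,0,3), (3,1,0), (3,1,1), (3,1,3), (3,2,0), (4,3,4).

14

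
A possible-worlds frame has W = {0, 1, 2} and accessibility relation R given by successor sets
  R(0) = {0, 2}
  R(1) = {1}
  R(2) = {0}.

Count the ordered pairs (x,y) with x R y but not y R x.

R is symmetric; there are no such tuples.

0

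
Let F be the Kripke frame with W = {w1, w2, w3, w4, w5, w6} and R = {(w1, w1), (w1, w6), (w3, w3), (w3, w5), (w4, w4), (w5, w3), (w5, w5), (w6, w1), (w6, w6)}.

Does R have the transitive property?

Yes

Transitive: yes — every two-step R-path is closed by a direct edge.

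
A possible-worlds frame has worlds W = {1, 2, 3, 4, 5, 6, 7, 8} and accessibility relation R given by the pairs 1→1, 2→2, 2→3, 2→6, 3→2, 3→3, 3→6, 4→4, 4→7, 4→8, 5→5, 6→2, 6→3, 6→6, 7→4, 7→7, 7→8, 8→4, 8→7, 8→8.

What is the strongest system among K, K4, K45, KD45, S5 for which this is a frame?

S5

Transitive (axiom 4): yes — every two-step R-path is closed by a direct edge.
Euclidean (axiom 5): yes — any two successors of a common world are R-related.
Serial (axiom D): yes — every world has a successor (e.g. 1 R 1).
Reflexive (axiom T): yes — every world is R-related to itself.
So F validates K, K4, K45, KD45, S5. The strongest is S5.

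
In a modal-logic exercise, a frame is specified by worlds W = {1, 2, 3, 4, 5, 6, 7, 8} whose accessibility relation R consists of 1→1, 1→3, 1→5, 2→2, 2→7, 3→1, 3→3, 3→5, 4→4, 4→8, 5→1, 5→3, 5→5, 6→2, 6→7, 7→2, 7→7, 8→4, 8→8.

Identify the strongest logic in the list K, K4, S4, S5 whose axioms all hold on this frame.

Transitive (axiom 4): yes — every two-step R-path is closed by a direct edge.
Reflexive (axiom T): no — 6 is not related to itself.
Euclidean (axiom 5): yes — any two successors of a common world are R-related.
So F validates K, K4; S4 would additionally require R to be reflexive. The strongest is K4.

K4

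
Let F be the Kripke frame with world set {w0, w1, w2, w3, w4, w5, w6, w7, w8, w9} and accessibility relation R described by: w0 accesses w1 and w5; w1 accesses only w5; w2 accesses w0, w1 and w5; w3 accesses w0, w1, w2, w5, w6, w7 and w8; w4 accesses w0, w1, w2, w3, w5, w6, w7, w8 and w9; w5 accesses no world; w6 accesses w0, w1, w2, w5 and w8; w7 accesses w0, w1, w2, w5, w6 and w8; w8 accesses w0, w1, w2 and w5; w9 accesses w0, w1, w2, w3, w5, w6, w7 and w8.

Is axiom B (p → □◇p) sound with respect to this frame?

By correspondence theory, B is valid on a frame iff R is symmetric.
Symmetric: no — w0 R w1 but not w1 R w0.

No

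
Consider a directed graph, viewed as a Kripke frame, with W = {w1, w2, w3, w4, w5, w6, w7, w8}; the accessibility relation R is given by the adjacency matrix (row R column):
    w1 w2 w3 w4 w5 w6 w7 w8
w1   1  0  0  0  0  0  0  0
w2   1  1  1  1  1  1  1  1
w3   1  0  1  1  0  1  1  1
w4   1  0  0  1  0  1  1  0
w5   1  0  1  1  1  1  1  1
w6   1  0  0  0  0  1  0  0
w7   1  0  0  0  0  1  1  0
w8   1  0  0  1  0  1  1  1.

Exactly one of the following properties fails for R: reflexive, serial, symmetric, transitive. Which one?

Reflexive: yes — every world is R-related to itself.
Serial: yes — every world has a successor (e.g. w1 R w1).
Symmetric: no — w2 R w1 but not w1 R w2.
Transitive: yes — every two-step R-path is closed by a direct edge.
Only symmetric fails.

symmetric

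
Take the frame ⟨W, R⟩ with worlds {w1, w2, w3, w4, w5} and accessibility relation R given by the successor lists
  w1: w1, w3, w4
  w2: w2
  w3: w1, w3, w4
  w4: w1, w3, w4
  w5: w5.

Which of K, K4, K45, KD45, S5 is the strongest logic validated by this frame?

Transitive (axiom 4): yes — every two-step R-path is closed by a direct edge.
Euclidean (axiom 5): yes — any two successors of a common world are R-related.
Serial (axiom D): yes — every world has a successor (e.g. w1 R w1).
Reflexive (axiom T): yes — every world is R-related to itself.
So F validates K, K4, K45, KD45, S5. The strongest is S5.

S5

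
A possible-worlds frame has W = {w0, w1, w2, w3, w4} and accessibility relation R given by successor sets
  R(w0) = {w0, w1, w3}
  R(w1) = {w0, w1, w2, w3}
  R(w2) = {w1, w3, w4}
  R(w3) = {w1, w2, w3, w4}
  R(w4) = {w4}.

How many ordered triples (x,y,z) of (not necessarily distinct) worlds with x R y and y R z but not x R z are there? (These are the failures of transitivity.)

9

Enumerating: (w0,w1,w2), (w0,w3,w2), (w0,w3,w4), (w1,w2,w4), (w1,w3,w4), (w2,w1,w0), (w2,w1,w2), (w2,w3,w2), (w3,w1,w0).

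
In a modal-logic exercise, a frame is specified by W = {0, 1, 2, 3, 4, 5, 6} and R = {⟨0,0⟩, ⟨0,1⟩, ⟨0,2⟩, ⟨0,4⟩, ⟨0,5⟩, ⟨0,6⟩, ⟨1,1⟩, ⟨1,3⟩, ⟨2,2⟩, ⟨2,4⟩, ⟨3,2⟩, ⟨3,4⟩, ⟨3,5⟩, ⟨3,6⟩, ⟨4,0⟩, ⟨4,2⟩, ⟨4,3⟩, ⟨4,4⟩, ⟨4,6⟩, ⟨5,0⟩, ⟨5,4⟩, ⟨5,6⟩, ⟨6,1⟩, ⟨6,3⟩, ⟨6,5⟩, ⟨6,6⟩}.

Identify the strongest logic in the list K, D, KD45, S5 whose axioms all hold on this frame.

D

Serial (axiom D): yes — every world has a successor (e.g. 0 R 0).
Euclidean (axiom 5): no — 0 R 1 and 0 R 2, but not 1 R 2.
Transitive (axiom 4): no — 0 R 1 and 1 R 3, but not 0 R 3.
Reflexive (axiom T): no — 3 is not related to itself.
So F validates K, D; KD45 would additionally require R to be Euclidean and transitive. The strongest is D.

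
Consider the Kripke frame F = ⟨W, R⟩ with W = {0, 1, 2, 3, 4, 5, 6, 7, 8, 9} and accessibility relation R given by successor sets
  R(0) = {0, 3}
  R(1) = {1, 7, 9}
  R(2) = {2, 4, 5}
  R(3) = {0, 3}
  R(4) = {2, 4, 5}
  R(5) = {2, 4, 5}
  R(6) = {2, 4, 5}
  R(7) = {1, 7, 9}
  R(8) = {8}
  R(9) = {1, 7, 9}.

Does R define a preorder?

Reflexive: no — 6 is not related to itself.
Transitive: yes — every two-step R-path is closed by a direct edge.
So R is not a preorder.

No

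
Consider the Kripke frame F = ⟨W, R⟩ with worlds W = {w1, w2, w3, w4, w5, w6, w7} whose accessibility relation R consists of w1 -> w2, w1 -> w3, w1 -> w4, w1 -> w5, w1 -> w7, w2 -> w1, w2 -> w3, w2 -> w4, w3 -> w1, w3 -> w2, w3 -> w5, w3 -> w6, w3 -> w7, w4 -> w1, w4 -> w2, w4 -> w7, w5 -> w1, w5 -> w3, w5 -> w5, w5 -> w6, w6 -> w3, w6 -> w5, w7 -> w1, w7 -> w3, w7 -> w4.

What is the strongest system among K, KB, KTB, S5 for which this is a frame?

Symmetric (axiom B): yes — every pair in R has its reverse in R.
Reflexive (axiom T): no — w1 is not related to itself.
Euclidean (axiom 5): no — w1 R w2 and w1 R w5, but not w2 R w5.
So F validates K, KB; KTB would additionally require R to be reflexive. The strongest is KB.

KB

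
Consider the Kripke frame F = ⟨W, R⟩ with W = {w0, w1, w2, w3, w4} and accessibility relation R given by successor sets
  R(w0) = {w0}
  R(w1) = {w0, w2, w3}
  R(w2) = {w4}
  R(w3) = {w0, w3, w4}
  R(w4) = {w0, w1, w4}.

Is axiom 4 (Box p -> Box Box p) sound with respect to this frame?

No

Axiom 4 corresponds to the accessibility relation being transitive.
Transitive: no — w1 R w2 and w2 R w4, but not w1 R w4.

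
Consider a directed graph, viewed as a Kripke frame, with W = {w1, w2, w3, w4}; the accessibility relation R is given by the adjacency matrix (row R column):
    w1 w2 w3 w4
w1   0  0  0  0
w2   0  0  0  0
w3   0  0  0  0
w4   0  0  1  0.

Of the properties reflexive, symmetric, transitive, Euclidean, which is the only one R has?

Reflexive: no — w1 is not related to itself.
Symmetric: no — w4 R w3 but not w3 R w4.
Transitive: yes — every two-step R-path is closed by a direct edge.
Euclidean: no — w4 R w3 and w4 R w3, but not w3 R w3.
Only transitive holds.

transitive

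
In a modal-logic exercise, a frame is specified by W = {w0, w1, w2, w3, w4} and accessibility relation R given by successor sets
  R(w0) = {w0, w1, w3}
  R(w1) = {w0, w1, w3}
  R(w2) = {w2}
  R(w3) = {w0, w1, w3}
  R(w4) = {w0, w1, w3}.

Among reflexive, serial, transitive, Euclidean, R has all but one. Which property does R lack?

Reflexive: no — w4 is not related to itself.
Serial: yes — every world has a successor (e.g. w0 R w0).
Transitive: yes — every two-step R-path is closed by a direct edge.
Euclidean: yes — any two successors of a common world are R-related.
Only reflexive fails.

reflexive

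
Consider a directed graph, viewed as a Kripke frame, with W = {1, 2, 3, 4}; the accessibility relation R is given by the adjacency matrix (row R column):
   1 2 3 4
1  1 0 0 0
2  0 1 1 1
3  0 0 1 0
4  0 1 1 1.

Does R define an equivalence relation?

Reflexive: yes — every world is R-related to itself.
Symmetric: no — 2 R 3 but not 3 R 2.
Transitive: yes — every two-step R-path is closed by a direct edge.
So R is not an equivalence relation.

No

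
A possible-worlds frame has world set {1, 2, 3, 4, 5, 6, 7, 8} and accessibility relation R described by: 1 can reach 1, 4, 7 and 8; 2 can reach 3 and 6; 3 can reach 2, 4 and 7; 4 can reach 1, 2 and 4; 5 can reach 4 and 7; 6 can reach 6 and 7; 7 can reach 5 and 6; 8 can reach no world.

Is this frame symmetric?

No

Symmetric: no — 1 R 7 but not 7 R 1.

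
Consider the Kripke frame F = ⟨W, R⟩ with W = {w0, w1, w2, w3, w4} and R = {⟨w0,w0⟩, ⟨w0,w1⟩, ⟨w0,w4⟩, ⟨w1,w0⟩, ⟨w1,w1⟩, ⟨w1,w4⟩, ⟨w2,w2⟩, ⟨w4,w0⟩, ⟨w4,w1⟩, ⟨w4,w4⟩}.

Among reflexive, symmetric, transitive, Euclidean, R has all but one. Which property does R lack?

reflexive

Reflexive: no — w3 is not related to itself.
Symmetric: yes — every pair in R has its reverse in R.
Transitive: yes — every two-step R-path is closed by a direct edge.
Euclidean: yes — any two successors of a common world are R-related.
Only reflexive fails.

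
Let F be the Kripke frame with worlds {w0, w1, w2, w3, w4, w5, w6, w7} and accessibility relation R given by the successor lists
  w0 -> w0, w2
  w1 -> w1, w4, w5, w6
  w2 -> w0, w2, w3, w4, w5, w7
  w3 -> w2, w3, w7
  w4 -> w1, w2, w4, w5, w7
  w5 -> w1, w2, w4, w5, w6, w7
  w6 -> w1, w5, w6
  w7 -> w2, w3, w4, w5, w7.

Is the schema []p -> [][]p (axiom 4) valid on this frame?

The schema 4 characterises exactly the transitive frames.
Transitive: no — w0 R w2 and w2 R w3, but not w0 R w3.

No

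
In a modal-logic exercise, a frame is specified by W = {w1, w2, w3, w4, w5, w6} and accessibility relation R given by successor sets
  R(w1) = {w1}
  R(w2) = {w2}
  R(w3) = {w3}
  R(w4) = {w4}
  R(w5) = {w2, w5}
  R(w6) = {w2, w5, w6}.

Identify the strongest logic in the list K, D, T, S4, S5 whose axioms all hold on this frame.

Serial (axiom D): yes — every world has a successor (e.g. w1 R w1).
Reflexive (axiom T): yes — every world is R-related to itself.
Transitive (axiom 4): yes — every two-step R-path is closed by a direct edge.
Euclidean (axiom 5): no — w6 R w2 and w6 R w5, but not w2 R w5.
So F validates K, D, T, S4; S5 would additionally require R to be Euclidean. The strongest is S4.

S4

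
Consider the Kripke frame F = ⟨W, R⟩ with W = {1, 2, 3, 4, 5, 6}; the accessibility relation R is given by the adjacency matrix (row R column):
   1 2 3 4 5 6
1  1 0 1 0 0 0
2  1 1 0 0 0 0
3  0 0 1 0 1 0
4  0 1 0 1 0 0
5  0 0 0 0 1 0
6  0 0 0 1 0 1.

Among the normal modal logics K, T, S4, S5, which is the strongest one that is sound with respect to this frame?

Reflexive (axiom T): yes — every world is R-related to itself.
Transitive (axiom 4): no — 1 R 3 and 3 R 5, but not 1 R 5.
Euclidean (axiom 5): no — 1 R 3 and 1 R 1, but not 3 R 1.
So F validates K, T; S4 would additionally require R to be transitive. The strongest is T.

T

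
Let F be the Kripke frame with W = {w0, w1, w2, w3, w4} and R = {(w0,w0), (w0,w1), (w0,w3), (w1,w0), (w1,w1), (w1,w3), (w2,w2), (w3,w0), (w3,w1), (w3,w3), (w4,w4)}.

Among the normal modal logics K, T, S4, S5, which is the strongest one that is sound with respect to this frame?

Reflexive (axiom T): yes — every world is R-related to itself.
Transitive (axiom 4): yes — every two-step R-path is closed by a direct edge.
Euclidean (axiom 5): yes — any two successors of a common world are R-related.
So F validates K, T, S4, S5. The strongest is S5.

S5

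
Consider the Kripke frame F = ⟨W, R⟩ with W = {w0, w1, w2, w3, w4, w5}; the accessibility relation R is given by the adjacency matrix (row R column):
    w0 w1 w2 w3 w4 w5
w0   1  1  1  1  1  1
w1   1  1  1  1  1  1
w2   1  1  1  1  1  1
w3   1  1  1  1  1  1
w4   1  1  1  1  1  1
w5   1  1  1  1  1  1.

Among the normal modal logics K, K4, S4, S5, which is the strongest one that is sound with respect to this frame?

S5

Transitive (axiom 4): yes — every two-step R-path is closed by a direct edge.
Reflexive (axiom T): yes — every world is R-related to itself.
Euclidean (axiom 5): yes — any two successors of a common world are R-related.
So F validates K, K4, S4, S5. The strongest is S5.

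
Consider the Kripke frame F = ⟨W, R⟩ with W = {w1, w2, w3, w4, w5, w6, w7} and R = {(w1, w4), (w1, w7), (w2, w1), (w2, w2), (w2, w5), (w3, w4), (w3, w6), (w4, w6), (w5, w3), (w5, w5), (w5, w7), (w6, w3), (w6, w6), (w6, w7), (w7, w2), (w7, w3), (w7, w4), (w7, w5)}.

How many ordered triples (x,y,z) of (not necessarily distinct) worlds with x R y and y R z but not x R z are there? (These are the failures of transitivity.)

24

Enumerating: (w1,w4,w6), (w1,w7,w2), (w1,w7,w3), (w1,w7,w5), (w2,w1,w4), (w2,w1,w7), (w2,w5,w3), (w2,w5,w7), (w3,w6,w3), (w3,w6,w7), (w4,w6,w3), (w4,w6,w7), … and 12 more.
Total: 24.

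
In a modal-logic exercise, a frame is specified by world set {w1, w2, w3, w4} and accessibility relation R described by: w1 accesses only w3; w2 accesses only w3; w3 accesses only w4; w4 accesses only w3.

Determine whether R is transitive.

No

Transitive: no — w1 R w3 and w3 R w4, but not w1 R w4.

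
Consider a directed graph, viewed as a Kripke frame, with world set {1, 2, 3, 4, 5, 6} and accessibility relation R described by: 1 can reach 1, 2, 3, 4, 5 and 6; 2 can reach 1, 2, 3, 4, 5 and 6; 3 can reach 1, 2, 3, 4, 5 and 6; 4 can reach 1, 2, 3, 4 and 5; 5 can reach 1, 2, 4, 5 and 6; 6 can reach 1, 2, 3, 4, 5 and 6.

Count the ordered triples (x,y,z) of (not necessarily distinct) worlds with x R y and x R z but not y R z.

Enumerating: (1,4,6), (1,5,3), (2,4,6), (2,5,3), (3,4,6), (3,5,3), (4,5,3), (5,4,6), (6,4,6), (6,5,3).

10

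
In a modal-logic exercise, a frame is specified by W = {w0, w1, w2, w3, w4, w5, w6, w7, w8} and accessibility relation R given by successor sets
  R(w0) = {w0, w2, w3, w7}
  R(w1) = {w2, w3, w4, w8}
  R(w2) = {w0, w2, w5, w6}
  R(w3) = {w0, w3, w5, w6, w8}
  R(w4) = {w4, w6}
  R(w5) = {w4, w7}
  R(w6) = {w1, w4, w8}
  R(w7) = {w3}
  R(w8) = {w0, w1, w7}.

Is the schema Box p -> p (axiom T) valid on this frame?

No

Axiom T corresponds to the accessibility relation being reflexive.
Reflexive: no — w1 is not related to itself.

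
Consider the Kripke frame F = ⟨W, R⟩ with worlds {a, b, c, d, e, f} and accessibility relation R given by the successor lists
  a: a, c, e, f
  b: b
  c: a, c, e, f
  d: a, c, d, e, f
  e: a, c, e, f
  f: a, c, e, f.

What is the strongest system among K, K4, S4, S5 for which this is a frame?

S4

Transitive (axiom 4): yes — every two-step R-path is closed by a direct edge.
Reflexive (axiom T): yes — every world is R-related to itself.
Euclidean (axiom 5): no — d R a and d R d, but not a R d.
So F validates K, K4, S4; S5 would additionally require R to be Euclidean. The strongest is S4.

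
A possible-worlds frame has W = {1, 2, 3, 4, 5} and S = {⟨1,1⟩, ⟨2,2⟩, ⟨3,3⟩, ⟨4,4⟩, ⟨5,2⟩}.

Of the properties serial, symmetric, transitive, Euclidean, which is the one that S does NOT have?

symmetric

Serial: yes — every world has a successor (e.g. 1 S 1).
Symmetric: no — 5 S 2 but not 2 S 5.
Transitive: yes — every two-step S-path is closed by a direct edge.
Euclidean: yes — any two successors of a common world are S-related.
Only symmetric fails.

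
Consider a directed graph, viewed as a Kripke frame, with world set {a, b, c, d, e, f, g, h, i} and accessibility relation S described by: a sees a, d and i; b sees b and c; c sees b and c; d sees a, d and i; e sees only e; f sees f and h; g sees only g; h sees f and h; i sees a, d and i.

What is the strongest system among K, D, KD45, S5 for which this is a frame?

Serial (axiom D): yes — every world has a successor (e.g. a S a).
Euclidean (axiom 5): yes — any two successors of a common world are S-related.
Transitive (axiom 4): yes — every two-step S-path is closed by a direct edge.
Reflexive (axiom T): yes — every world is S-related to itself.
So F validates K, D, KD45, S5. The strongest is S5.

S5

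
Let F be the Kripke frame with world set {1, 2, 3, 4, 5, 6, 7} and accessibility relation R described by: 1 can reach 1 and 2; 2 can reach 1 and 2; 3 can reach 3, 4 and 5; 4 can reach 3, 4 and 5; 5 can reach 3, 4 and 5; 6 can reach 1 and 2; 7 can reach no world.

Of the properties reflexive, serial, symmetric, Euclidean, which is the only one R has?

Reflexive: no — 6 is not related to itself.
Serial: no — 7 has no R-successor.
Symmetric: no — 6 R 1 but not 1 R 6.
Euclidean: yes — any two successors of a common world are R-related.
Only Euclidean holds.

Euclidean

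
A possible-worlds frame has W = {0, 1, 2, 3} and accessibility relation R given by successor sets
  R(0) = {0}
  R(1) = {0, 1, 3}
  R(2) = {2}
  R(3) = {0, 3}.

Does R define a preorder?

Yes

Reflexive: yes — every world is R-related to itself.
Transitive: yes — every two-step R-path is closed by a direct edge.
So R is a preorder.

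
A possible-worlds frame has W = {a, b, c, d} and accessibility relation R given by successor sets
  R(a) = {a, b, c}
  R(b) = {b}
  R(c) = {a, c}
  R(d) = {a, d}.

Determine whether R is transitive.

No

Transitive: no — c R a and a R b, but not c R b.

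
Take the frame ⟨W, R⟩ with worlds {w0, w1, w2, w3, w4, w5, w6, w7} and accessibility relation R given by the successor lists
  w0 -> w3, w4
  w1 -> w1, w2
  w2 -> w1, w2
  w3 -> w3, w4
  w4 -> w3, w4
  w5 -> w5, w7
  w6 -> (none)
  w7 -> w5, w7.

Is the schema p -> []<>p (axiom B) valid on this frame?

No

By correspondence theory, B is valid on a frame iff R is symmetric.
Symmetric: no — w0 R w3 but not w3 R w0.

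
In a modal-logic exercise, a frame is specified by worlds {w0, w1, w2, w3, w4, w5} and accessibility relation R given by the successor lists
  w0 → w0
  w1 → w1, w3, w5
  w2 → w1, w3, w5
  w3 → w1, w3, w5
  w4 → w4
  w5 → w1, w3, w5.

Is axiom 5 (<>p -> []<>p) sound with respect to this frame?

Yes

By correspondence theory, 5 is valid on a frame iff R is Euclidean.
Euclidean: yes — any two successors of a common world are R-related.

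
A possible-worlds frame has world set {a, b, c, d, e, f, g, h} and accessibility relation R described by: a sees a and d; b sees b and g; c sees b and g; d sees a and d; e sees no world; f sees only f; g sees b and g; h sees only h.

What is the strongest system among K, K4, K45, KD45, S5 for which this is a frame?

K45

Transitive (axiom 4): yes — every two-step R-path is closed by a direct edge.
Euclidean (axiom 5): yes — any two successors of a common world are R-related.
Serial (axiom D): no — e has no R-successor.
Reflexive (axiom T): no — c is not related to itself.
So F validates K, K4, K45; KD45 would additionally require R to be serial. The strongest is K45.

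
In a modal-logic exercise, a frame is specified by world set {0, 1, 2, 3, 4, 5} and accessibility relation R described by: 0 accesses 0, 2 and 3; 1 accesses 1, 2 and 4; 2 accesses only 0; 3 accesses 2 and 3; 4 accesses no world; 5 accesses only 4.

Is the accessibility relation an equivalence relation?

No

Reflexive: no — 2 is not related to itself.
Symmetric: no — 0 R 3 but not 3 R 0.
Transitive: no — 1 R 2 and 2 R 0, but not 1 R 0.
So R is not an equivalence relation.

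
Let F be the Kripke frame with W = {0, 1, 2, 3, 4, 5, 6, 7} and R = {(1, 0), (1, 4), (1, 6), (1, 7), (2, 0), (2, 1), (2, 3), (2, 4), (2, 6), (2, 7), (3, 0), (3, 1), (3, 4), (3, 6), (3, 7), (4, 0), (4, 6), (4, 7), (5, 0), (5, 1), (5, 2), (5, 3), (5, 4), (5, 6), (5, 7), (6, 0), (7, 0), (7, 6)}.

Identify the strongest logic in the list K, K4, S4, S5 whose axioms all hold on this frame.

K4

Transitive (axiom 4): yes — every two-step R-path is closed by a direct edge.
Reflexive (axiom T): no — 0 is not related to itself.
Euclidean (axiom 5): no — 1 R 0 and 1 R 4, but not 0 R 4.
So F validates K, K4; S4 would additionally require R to be reflexive. The strongest is K4.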